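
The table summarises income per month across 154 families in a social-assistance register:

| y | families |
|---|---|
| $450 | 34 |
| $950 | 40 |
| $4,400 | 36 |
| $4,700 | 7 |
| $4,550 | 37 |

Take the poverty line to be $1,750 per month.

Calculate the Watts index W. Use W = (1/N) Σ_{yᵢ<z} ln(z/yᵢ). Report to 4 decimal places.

0.4585

Below z: 34×$450, 40×$950 (q = 74 of N = 154).
ln(z/y) terms: ln(1750/450) = 1.3581 (×34); ln(1750/950) = 0.6109 (×40).
W = 70.612562 / 154 = 0.4585.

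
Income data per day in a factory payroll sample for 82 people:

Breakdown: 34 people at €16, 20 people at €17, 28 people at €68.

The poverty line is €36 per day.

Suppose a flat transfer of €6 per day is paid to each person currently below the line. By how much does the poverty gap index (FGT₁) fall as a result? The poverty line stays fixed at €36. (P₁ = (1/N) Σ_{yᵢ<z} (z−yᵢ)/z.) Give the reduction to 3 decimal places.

0.110

Before: below the line — 34×€16, 20×€17; poverty gap index (FGT₁) = 0.35908.
After the €6 transfer: below the line — 34×€22, 20×€23; poverty gap index (FGT₁) = 0.24932.
Reduction = 0.35908 − 0.24932 = 0.110.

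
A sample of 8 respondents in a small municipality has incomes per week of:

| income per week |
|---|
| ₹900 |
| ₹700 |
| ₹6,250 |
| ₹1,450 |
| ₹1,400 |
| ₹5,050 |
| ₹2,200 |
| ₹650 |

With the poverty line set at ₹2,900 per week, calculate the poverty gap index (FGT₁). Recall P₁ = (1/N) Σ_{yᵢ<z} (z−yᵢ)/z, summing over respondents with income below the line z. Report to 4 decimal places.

Below z: ₹650, ₹700, ₹900, ₹1,400, ₹1,450, ₹2,200 (q = 6 of N = 8).
Normalized shortfalls: (2900−650)/2900 = 0.7759; (2900−700)/2900 = 0.7586; (2900−900)/2900 = 0.6897; (2900−1400)/2900 = 0.5172; (2900−1450)/2900 = 0.5000; (2900−2200)/2900 = 0.2414.
Σ = 3.482759. Dividing by the full population N = 8 gives P₁ = 0.4353.

0.4353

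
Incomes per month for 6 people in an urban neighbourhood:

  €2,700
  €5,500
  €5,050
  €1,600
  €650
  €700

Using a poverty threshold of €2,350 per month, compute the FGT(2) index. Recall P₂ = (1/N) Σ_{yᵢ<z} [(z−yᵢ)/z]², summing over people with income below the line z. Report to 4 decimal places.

Poor units: €650, €700, €1,600 (q = 3 of N = 6).
Normalized shortfalls: (2350−650)/2350 = 0.7234; (2350−700)/2350 = 0.7021; (2350−1600)/2350 = 0.3191.
Squared: 0.5233; 0.4930; 0.1019.
Sum = 1.118153; P₂ = 1.118153 / 6 = 0.1864.

0.1864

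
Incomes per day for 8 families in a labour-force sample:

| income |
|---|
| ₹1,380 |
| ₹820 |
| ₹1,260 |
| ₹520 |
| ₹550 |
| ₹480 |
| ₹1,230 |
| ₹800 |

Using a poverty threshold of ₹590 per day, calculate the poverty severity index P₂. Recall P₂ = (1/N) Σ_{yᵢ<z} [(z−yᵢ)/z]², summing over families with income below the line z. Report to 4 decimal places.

0.0067

Below z: ₹480, ₹520, ₹550 (q = 3 of N = 8).
Shortfall ratios: (590−480)/590 = 0.1864; (590−520)/590 = 0.1186; (590−550)/590 = 0.0678.
Squared: 0.0348; 0.0141; 0.0046.
Sum = 0.053433; P₂ = 0.053433 / 8 = 0.0067.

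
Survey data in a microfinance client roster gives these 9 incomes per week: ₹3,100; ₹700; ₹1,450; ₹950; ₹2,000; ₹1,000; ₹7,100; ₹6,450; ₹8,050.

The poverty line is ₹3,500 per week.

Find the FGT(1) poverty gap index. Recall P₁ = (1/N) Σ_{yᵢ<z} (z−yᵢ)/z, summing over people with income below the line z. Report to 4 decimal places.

Below the line: ₹700, ₹950, ₹1,000, ₹1,450, ₹2,000, ₹3,100 (q = 6 of N = 9).
Normalized shortfalls: (3500−700)/3500 = 0.8000; (3500−950)/3500 = 0.7286; (3500−1000)/3500 = 0.7143; (3500−1450)/3500 = 0.5857; (3500−2000)/3500 = 0.4286; (3500−3100)/3500 = 0.1143.
Σ = 3.371429. Dividing by the full population N = 9 gives P₁ = 0.3746.

0.3746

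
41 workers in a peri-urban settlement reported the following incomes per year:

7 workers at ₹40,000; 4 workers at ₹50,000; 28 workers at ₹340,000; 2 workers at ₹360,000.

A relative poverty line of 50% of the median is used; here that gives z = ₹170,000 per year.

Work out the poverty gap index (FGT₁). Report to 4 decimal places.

Below the line: 7×₹40,000, 4×₹50,000 (q = 11 of N = 41).
Normalized shortfalls: (170000−40000)/170000 = 0.7647 (×7); (170000−50000)/170000 = 0.7059 (×4).
Sum of shortfalls = 8.176471; P₁ averages over all N: 8.176471 / 41 = 0.1994.

0.1994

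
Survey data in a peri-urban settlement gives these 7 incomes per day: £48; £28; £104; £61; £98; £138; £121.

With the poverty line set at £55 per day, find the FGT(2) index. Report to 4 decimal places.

0.0367

Poor units: £28, £48 (q = 2 of N = 7).
Normalized shortfalls: (55−28)/55 = 0.4909; (55−48)/55 = 0.1273.
Squared: 0.2410; 0.0162.
Sum = 0.257190; P₂ = 0.257190 / 7 = 0.0367.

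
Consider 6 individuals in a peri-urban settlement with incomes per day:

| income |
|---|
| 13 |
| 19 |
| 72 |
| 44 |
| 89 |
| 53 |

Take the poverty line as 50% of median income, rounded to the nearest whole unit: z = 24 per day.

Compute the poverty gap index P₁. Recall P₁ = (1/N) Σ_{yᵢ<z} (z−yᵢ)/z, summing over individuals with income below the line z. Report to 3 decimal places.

0.111

Below z: 13, 19 (q = 2 of N = 6).
Shortfall ratios: (24−13)/24 = 0.4583; (24−19)/24 = 0.2083.
Σ = 0.666667. Dividing by the full population N = 6 gives P₁ = 0.111.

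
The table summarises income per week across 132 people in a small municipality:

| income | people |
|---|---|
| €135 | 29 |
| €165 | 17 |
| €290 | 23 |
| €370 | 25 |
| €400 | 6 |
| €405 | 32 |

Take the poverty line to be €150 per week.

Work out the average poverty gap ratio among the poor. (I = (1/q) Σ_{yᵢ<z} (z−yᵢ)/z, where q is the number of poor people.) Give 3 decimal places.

0.100

Incomes under z: 29×€135 (q = 29 of N = 132).
Relative gaps: 0.1000 (×29); sum = 2.900000.
The income-gap ratio divides by q (the poor only): 2.900000 / 29 = 0.100.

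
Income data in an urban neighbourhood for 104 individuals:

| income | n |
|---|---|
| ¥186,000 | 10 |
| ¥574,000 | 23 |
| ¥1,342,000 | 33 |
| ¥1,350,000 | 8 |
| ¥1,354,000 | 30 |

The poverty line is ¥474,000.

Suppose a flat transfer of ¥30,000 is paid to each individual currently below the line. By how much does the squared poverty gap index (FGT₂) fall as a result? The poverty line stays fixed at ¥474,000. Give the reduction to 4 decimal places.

0.0070

Before: below the line — 10×¥186,000; squared poverty gap index (FGT₂) = 0.035497.
After the ¥30,000 transfer: below the line — 10×¥216,000; squared poverty gap index (FGT₂) = 0.028487.
Reduction = 0.035497 − 0.028487 = 0.0070.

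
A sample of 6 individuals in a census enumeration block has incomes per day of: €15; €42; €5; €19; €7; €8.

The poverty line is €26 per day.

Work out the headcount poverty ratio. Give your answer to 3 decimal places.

0.833

5 of the 6 individuals have income below €26.
H = 5/6 = 0.833.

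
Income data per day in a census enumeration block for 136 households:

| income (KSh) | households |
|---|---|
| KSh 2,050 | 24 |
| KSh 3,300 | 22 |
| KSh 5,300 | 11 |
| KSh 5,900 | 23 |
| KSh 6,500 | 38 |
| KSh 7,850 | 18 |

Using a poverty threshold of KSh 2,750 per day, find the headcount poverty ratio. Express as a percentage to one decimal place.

17.6%

24 of the 136 households have income below KSh 2,750.
H = 24/136 = 17.6%.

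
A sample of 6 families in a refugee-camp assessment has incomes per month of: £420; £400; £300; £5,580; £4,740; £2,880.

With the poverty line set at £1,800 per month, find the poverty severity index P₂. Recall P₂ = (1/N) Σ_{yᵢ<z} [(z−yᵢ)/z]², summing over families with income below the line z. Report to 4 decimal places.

0.3145

Below the line: £300, £400, £420 (q = 3 of N = 6).
Gap ratios (z−y)/z: (1800−300)/1800 = 0.8333; (1800−400)/1800 = 0.7778; (1800−420)/1800 = 0.7667.
Squared: 0.6944; 0.6049; 0.5878.
Sum = 1.887160; P₂ = 1.887160 / 6 = 0.3145.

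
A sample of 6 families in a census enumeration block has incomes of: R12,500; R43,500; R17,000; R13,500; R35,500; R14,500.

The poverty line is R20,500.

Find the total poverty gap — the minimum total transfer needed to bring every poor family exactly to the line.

Incomes under z: R12,500, R13,500, R14,500, R17,000 (q = 4 of N = 6).
Individual gaps: 20500−12500 = 8000; 20500−13500 = 7000; 20500−14500 = 6000; 20500−17000 = 3500.
Aggregate gap = R24,500.

R24,500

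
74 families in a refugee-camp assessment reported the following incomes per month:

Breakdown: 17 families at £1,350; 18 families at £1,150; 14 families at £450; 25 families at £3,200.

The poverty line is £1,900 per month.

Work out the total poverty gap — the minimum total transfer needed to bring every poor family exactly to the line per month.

£43,150

Below the line: 14×£450, 18×£1,150, 17×£1,350 (q = 49 of N = 74).
Individual gaps: 14×(1900−450) = 20300; 18×(1900−1150) = 13500; 17×(1900−1350) = 9350.
Aggregate gap = £43,150.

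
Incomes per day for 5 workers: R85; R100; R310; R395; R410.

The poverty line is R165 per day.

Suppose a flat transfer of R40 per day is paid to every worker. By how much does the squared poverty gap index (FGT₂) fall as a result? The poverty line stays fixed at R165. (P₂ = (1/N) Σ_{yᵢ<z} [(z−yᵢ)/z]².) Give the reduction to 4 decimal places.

0.0617

Before: below the line — R85, R100; squared poverty gap index (FGT₂) = 0.078053.
After the R40 transfer: below the line — R125, R140; squared poverty gap index (FGT₂) = 0.016345.
Reduction = 0.078053 − 0.016345 = 0.0617.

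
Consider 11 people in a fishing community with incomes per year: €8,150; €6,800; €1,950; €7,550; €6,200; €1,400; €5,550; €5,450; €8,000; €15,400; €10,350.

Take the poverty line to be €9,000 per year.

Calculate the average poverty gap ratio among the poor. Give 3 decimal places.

0.370

Below z: €1,400, €1,950, €5,450, €5,550, €6,200, €6,800, €7,550, €8,000, €8,150 (q = 9 of N = 11).
Relative gaps: 0.8444, 0.7833, 0.3944, 0.3833, 0.3111, 0.2444, 0.1611, 0.1111, 0.0944; sum = 3.327778.
The income-gap ratio divides by q (the poor only): 3.327778 / 9 = 0.370.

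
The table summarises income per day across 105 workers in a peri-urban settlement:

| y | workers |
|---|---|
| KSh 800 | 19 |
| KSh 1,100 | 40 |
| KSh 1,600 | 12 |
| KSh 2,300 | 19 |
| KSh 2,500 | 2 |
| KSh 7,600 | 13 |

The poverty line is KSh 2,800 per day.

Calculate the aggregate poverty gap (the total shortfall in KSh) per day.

KSh 130,500

Poor units: 19×KSh 800, 40×KSh 1,100, 12×KSh 1,600, 19×KSh 2,300, 2×KSh 2,500 (q = 92 of N = 105).
Individual gaps: 19×(2800−800) = 38000; 40×(2800−1100) = 68000; 12×(2800−1600) = 14400; 19×(2800−2300) = 9500; 2×(2800−2500) = 600.
Aggregate gap = KSh 130,500.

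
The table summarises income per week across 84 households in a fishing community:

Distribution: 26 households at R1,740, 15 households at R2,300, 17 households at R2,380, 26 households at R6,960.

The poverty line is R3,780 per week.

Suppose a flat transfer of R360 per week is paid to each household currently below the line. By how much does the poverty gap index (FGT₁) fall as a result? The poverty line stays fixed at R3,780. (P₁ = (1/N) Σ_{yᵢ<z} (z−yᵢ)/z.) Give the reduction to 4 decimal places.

0.0658

Before: below the line — 26×R1,740, 15×R2,300, 17×R2,380; poverty gap index (FGT₁) = 0.311917.
After the R360 transfer: below the line — 26×R2,100, 15×R2,660, 17×R2,740; poverty gap index (FGT₁) = 0.246158.
Reduction = 0.311917 − 0.246158 = 0.0658.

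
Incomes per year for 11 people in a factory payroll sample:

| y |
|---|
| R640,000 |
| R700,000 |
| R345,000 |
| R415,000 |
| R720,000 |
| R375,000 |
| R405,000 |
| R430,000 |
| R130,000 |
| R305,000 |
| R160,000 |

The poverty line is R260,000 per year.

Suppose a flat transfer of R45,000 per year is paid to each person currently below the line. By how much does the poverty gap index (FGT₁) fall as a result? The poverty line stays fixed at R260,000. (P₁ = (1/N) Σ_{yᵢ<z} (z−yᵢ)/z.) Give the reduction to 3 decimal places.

0.031

Before: below the line — R130,000, R160,000; poverty gap index (FGT₁) = 0.08042.
After the R45,000 transfer: below the line — R175,000, R205,000; poverty gap index (FGT₁) = 0.04895.
Reduction = 0.08042 − 0.04895 = 0.031.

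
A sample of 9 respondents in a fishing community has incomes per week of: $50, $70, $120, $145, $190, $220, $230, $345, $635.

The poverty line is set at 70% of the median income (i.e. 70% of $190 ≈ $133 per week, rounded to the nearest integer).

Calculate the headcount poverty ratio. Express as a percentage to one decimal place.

3 of the 9 respondents have income below $133.
H = 3/9 = 33.3%.

33.3%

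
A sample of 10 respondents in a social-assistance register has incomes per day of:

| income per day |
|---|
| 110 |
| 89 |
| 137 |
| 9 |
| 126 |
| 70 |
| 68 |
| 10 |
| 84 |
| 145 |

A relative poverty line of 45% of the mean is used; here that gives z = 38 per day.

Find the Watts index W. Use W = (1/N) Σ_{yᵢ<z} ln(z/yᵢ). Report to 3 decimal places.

0.278

Incomes under z: 9, 10 (q = 2 of N = 10).
ln(z/y) terms: ln(38/9) = 1.4404; ln(38/10) = 1.3350.
W = 2.775363 / 10 = 0.278.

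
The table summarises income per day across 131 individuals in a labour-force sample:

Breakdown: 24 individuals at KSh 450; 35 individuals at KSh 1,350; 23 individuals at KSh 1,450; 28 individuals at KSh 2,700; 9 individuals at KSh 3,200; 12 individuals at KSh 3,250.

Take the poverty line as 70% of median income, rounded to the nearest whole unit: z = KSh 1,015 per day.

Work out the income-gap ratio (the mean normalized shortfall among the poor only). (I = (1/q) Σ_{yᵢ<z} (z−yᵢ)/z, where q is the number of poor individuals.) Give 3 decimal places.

0.557

Below z: 24×KSh 450 (q = 24 of N = 131).
Relative gaps: 0.5567 (×24); sum = 13.359606.
The income-gap ratio divides by q (the poor only): 13.359606 / 24 = 0.557.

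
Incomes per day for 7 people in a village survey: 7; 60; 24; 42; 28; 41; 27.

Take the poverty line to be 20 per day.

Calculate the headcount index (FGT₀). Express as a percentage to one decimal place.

1 of the 7 people have income below 20.
H = 1/7 = 14.3%.

14.3%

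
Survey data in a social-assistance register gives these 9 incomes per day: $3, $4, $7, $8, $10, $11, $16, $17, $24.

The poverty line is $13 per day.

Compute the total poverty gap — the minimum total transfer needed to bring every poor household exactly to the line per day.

$35

Below z: $3, $4, $7, $8, $10, $11 (q = 6 of N = 9).
Individual gaps: 13−3 = 10; 13−4 = 9; 13−7 = 6; 13−8 = 5; 13−10 = 3; 13−11 = 2.
Aggregate gap = $35.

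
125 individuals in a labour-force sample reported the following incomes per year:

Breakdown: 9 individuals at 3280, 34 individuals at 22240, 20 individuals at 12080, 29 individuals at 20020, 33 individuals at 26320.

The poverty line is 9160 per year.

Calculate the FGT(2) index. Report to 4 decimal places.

0.0297

Poor units: 9×3280 (q = 9 of N = 125).
Shortfall ratios: (9160−3280)/9160 = 0.6419 (×9).
Squared: 0.4121 (×9).
Sum = 3.708568; P₂ = 3.708568 / 125 = 0.0297.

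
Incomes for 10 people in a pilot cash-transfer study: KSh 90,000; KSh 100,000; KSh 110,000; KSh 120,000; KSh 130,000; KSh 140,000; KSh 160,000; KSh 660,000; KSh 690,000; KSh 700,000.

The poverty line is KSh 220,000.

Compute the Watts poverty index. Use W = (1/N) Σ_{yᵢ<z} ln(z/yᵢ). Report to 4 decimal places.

0.4278

Below z: KSh 90,000, KSh 100,000, KSh 110,000, KSh 120,000, KSh 130,000, KSh 140,000, KSh 160,000 (q = 7 of N = 10).
ln(z/y) terms: ln(220000/90000) = 0.8938; ln(220000/100000) = 0.7885; ln(220000/110000) = 0.6931; ln(220000/120000) = 0.6061; ln(220000/130000) = 0.5261; ln(220000/140000) = 0.4520; ln(220000/160000) = 0.3185.
W = 4.278090 / 10 = 0.4278.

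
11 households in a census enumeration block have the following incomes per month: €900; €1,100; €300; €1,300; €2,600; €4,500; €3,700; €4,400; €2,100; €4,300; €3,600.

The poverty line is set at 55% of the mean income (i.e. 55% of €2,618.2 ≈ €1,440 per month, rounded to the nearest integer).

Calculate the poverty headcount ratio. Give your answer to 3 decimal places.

0.364

4 of the 11 households have income below €1,440.
H = 4/11 = 0.364.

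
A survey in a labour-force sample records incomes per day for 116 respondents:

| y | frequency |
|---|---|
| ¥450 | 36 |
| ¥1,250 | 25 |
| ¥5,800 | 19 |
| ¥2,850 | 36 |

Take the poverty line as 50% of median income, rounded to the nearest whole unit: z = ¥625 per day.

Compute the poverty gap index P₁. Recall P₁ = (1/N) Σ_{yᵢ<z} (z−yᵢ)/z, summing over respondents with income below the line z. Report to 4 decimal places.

0.0869

Below z: 36×¥450 (q = 36 of N = 116).
Shortfall ratios: (625−450)/625 = 0.2800 (×36).
Σ = 10.080000. Dividing by the full population N = 116 gives P₁ = 0.0869.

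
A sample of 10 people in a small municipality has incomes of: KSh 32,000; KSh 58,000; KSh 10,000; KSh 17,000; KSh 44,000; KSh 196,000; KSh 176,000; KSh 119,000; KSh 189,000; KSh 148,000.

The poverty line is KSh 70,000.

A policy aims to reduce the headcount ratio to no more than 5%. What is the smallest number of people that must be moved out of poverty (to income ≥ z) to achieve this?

5

5 of the 10 people are poor, so H = 5/10 = 0.500.
A headcount ratio of at most 5% allows at most ⌊0.05 × 10⌋ = 0 poor people.
So at least 5 − 0 = 5 must be lifted.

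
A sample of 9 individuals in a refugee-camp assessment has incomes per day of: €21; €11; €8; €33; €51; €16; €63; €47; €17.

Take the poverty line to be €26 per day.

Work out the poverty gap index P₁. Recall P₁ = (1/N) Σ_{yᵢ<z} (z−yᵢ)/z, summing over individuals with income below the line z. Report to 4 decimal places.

Poor units: €8, €11, €16, €17, €21 (q = 5 of N = 9).
Relative gaps: (26−8)/26 = 0.6923; (26−11)/26 = 0.5769; (26−16)/26 = 0.3846; (26−17)/26 = 0.3462; (26−21)/26 = 0.1923.
Sum of shortfalls = 2.192308; P₁ averages over all N: 2.192308 / 9 = 0.2436.

0.2436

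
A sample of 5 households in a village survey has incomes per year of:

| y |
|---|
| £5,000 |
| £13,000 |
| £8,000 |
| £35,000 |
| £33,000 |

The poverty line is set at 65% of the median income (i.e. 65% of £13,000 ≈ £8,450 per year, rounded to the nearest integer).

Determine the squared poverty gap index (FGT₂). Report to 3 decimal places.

Below z: £5,000, £8,000 (q = 2 of N = 5).
Gap ratios (z−y)/z: (8450−5000)/8450 = 0.4083; (8450−8000)/8450 = 0.0533.
Squared: 0.1667; 0.0028.
Sum = 0.169532; P₂ = 0.169532 / 5 = 0.034.

0.034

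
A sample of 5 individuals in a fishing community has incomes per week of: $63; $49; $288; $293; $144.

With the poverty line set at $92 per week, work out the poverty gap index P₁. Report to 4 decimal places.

0.1565

Poor units: $49, $63 (q = 2 of N = 5).
Gap ratios (z−y)/z: (92−49)/92 = 0.4674; (92−63)/92 = 0.3152.
Sum of shortfalls = 0.782609; P₁ averages over all N: 0.782609 / 5 = 0.1565.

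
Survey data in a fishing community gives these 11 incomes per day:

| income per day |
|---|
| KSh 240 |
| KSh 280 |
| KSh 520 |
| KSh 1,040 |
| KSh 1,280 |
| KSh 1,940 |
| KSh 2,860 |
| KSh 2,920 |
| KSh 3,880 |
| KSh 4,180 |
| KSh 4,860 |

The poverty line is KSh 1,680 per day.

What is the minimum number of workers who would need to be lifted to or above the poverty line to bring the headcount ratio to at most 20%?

3

Currently q = 5 of N = 11 are below the line (H = 0.455).
A headcount ratio of at most 20% allows at most ⌊0.20 × 11⌋ = 2 poor workers.
So at least 5 − 2 = 3 must be lifted.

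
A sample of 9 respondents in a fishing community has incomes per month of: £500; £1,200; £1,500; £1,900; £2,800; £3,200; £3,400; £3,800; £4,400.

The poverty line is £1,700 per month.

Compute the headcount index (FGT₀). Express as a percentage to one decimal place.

3 of the 9 respondents have income below £1,700.
H = 3/9 = 33.3%.

33.3%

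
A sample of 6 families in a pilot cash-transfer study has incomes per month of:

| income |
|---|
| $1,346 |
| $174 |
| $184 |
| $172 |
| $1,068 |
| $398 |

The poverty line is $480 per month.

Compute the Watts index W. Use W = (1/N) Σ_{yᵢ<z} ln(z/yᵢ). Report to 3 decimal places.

Below z: $172, $174, $184, $398 (q = 4 of N = 6).
Log gaps: ln(480/172) = 1.0263; ln(480/174) = 1.0147; ln(480/184) = 0.9589; ln(480/398) = 0.1873.
W = 3.187207 / 6 = 0.531.

0.531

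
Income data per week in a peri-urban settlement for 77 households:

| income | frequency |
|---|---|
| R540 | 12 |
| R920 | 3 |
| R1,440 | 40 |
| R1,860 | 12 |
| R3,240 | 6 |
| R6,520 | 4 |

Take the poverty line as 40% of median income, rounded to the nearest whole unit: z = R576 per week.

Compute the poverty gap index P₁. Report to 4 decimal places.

0.0097

Poor units: 12×R540 (q = 12 of N = 77).
Normalized shortfalls: (576−540)/576 = 0.0625 (×12).
Sum of shortfalls = 0.750000; P₁ averages over all N: 0.750000 / 77 = 0.0097.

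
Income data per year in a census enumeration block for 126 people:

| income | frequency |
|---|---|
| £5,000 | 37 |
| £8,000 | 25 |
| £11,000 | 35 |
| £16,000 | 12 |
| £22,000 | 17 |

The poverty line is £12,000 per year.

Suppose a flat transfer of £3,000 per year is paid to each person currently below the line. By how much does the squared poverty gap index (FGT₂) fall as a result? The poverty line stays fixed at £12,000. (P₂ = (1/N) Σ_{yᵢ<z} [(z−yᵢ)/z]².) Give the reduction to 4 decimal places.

Before: below the line — 37×£5,000, 25×£8,000, 35×£11,000; squared poverty gap index (FGT₂) = 0.123898.
After the £3,000 transfer: below the line — 37×£8,000, 25×£11,000; squared poverty gap index (FGT₂) = 0.034006.
Reduction = 0.123898 − 0.034006 = 0.0899.

0.0899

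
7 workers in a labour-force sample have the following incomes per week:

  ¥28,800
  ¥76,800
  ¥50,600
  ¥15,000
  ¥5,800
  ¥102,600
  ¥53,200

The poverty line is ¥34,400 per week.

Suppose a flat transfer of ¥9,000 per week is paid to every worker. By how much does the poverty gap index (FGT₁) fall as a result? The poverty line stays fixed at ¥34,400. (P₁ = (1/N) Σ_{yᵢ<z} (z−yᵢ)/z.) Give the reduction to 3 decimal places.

Before: below the line — ¥5,800, ¥15,000, ¥28,800; poverty gap index (FGT₁) = 0.22259.
After the ¥9,000 transfer: below the line — ¥14,800, ¥24,000; poverty gap index (FGT₁) = 0.12458.
Reduction = 0.22259 − 0.12458 = 0.098.

0.098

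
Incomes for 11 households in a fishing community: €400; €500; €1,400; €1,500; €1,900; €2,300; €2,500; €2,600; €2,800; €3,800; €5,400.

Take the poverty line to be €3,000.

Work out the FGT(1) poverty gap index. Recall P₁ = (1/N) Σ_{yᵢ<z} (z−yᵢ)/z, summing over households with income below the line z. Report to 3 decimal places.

Incomes under z: €400, €500, €1,400, €1,500, €1,900, €2,300, €2,500, €2,600, €2,800 (q = 9 of N = 11).
Shortfall ratios: (3000−400)/3000 = 0.8667; (3000−500)/3000 = 0.8333; (3000−1400)/3000 = 0.5333; (3000−1500)/3000 = 0.5000; (3000−1900)/3000 = 0.3667; (3000−2300)/3000 = 0.2333; (3000−2500)/3000 = 0.1667; (3000−2600)/3000 = 0.1333; (3000−2800)/3000 = 0.0667.
Sum of shortfalls = 3.700000; P₁ averages over all N: 3.700000 / 11 = 0.336.

0.336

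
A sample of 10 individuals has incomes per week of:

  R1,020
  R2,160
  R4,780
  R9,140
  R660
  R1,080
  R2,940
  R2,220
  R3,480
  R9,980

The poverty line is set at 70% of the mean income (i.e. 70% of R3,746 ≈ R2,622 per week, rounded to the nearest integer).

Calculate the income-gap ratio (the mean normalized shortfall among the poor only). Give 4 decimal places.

Incomes under z: R660, R1,020, R1,080, R2,160, R2,220 (q = 5 of N = 10).
Shortfall ratios (z−y)/z: 0.7483, 0.6110, 0.5881, 0.1762, 0.1533; sum = 2.276888.
The income-gap ratio divides by q (the poor only): 2.276888 / 5 = 0.4554.

0.4554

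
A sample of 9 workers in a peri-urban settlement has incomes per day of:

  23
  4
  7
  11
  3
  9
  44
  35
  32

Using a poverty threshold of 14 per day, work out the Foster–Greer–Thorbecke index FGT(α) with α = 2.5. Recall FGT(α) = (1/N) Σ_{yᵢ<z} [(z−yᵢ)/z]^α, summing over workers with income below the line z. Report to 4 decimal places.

0.1392

Below the line: 3, 4, 7, 9, 11 (q = 5 of N = 9).
Shortfall ratios: (14−3)/14 = 0.7857; (14−4)/14 = 0.7143; (14−7)/14 = 0.5000; (14−9)/14 = 0.3571; (14−11)/14 = 0.2143.
Raised to α = 2.5: 0.54722; 0.43120; 0.17678; 0.07623; 0.02126.
Sum = 1.252680; FGT(2.5) = 1.252680 / 9 = 0.1392.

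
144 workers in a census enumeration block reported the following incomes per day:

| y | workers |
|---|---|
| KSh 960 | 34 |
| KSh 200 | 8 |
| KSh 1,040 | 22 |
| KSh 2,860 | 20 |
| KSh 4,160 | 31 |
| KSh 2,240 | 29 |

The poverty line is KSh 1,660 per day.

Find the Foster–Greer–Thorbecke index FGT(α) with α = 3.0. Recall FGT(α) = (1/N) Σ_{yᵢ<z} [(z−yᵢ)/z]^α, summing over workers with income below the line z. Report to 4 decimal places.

Poor units: 8×KSh 200, 34×KSh 960, 22×KSh 1,040 (q = 64 of N = 144).
Gap ratios (z−y)/z: (1660−200)/1660 = 0.8795 (×8); (1660−960)/1660 = 0.4217 (×34); (1660−1040)/1660 = 0.3735 (×22).
Raised to α = 3.0: 0.68035 (×8); 0.07498 (×34); 0.05210 (×22).
Sum = 9.138522; FGT(3.0) = 9.138522 / 144 = 0.0635.

0.0635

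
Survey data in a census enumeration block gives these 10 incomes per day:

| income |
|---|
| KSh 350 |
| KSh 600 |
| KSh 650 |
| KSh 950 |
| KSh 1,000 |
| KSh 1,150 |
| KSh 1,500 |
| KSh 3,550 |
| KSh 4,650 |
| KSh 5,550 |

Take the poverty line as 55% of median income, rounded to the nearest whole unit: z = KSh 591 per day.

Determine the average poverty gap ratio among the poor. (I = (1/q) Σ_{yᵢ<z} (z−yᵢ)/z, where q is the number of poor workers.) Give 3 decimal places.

0.408

Poor units: KSh 350 (q = 1 of N = 10).
Relative gaps: 0.4078; sum = 0.407783.
I averages over the q = 1 poor units only: 0.407783 / 1 = 0.408.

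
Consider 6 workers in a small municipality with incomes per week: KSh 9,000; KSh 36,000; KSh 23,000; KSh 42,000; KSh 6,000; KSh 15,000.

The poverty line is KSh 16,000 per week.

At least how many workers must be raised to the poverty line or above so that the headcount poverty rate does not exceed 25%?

3 of the 6 workers are poor, so H = 3/6 = 0.500.
A headcount ratio of at most 25% allows at most ⌊0.25 × 6⌋ = 1 poor workers.
So at least 3 − 1 = 2 must be lifted.

2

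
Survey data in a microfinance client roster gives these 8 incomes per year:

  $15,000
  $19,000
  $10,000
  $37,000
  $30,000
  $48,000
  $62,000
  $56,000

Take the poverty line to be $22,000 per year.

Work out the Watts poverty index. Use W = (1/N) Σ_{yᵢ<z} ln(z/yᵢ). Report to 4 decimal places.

0.1648

Below the line: $10,000, $15,000, $19,000 (q = 3 of N = 8).
Log shortfalls: ln(22000/10000) = 0.7885; ln(22000/15000) = 0.3830; ln(22000/19000) = 0.1466.
W = 1.318053 / 8 = 0.1648.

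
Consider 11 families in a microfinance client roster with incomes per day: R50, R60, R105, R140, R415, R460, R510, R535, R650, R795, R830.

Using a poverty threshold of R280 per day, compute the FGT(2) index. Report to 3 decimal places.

Poor units: R50, R60, R105, R140 (q = 4 of N = 11).
Relative gaps: (280−50)/280 = 0.8214; (280−60)/280 = 0.7857; (280−105)/280 = 0.6250; (280−140)/280 = 0.5000.
Squared: 0.6747; 0.6173; 0.3906; 0.2500.
Sum = 1.932717; P₂ = 1.932717 / 11 = 0.176.

0.176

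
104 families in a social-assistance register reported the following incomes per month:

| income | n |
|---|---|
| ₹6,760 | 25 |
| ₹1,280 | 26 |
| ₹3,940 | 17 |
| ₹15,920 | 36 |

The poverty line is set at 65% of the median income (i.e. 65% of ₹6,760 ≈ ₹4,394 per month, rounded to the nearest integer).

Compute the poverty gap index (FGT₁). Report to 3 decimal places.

Poor units: 26×₹1,280, 17×₹3,940 (q = 43 of N = 104).
Relative gaps: (4394−1280)/4394 = 0.7087 (×26); (4394−3940)/4394 = 0.1033 (×17).
Sum of shortfalls = 20.182522; P₁ averages over all N: 20.182522 / 104 = 0.194.

0.194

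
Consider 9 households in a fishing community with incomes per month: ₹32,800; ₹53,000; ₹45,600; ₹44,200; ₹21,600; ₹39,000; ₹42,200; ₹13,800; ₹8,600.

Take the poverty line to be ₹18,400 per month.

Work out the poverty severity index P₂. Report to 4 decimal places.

0.0385

Below the line: ₹8,600, ₹13,800 (q = 2 of N = 9).
Relative gaps: (18400−8600)/18400 = 0.5326; (18400−13800)/18400 = 0.2500.
Squared: 0.2837; 0.0625.
Sum = 0.346172; P₂ = 0.346172 / 9 = 0.0385.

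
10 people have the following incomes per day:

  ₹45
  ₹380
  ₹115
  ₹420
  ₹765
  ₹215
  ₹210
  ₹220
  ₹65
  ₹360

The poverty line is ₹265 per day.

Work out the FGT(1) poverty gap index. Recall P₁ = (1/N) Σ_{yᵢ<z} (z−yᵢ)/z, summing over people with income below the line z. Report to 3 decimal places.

Incomes under z: ₹45, ₹65, ₹115, ₹210, ₹215, ₹220 (q = 6 of N = 10).
Gap ratios (z−y)/z: (265−45)/265 = 0.8302; (265−65)/265 = 0.7547; (265−115)/265 = 0.5660; (265−210)/265 = 0.2075; (265−215)/265 = 0.1887; (265−220)/265 = 0.1698.
Sum of shortfalls = 2.716981; P₁ averages over all N: 2.716981 / 10 = 0.272.

0.272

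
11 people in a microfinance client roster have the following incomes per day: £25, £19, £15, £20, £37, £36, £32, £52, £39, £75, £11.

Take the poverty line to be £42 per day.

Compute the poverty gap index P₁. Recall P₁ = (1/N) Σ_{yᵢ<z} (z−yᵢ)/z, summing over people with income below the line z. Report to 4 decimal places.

Below z: £11, £15, £19, £20, £25, £32, £36, £37, £39 (q = 9 of N = 11).
Relative gaps: (42−11)/42 = 0.7381; (42−15)/42 = 0.6429; (42−19)/42 = 0.5476; (42−20)/42 = 0.5238; (42−25)/42 = 0.4048; (42−32)/42 = 0.2381; (42−36)/42 = 0.1429; (42−37)/42 = 0.1190; (42−39)/42 = 0.0714.
Σ = 3.428571. Dividing by the full population N = 11 gives P₁ = 0.3117.

0.3117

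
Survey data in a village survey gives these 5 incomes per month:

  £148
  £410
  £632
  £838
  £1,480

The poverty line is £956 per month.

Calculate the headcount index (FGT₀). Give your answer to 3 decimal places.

0.800

4 of the 5 families have income below £956.
H = 4/5 = 0.800.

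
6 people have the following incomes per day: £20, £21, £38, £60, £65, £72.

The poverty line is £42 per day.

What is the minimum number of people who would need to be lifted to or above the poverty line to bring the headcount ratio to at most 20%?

2

Currently q = 3 of N = 6 are below the line (H = 0.500).
A headcount ratio of at most 20% allows at most ⌊0.20 × 6⌋ = 1 poor people.
So at least 3 − 1 = 2 must be lifted.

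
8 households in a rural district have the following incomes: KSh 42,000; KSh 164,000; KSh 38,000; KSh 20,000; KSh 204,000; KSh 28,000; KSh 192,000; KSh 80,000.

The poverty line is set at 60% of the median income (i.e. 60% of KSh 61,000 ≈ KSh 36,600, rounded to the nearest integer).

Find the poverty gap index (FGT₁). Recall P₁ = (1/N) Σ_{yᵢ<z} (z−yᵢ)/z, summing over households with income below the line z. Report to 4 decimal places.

0.0861

Below the line: KSh 20,000, KSh 28,000 (q = 2 of N = 8).
Shortfall ratios: (36600−20000)/36600 = 0.4536; (36600−28000)/36600 = 0.2350.
Sum of shortfalls = 0.688525; P₁ averages over all N: 0.688525 / 8 = 0.0861.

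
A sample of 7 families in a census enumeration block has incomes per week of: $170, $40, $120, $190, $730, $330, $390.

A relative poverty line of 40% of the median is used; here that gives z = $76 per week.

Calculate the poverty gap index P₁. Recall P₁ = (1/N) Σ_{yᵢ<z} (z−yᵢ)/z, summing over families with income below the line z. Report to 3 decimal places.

0.068

Below z: $40 (q = 1 of N = 7).
Shortfall ratios: (76−40)/76 = 0.4737.
Σ = 0.473684. Dividing by the full population N = 7 gives P₁ = 0.068.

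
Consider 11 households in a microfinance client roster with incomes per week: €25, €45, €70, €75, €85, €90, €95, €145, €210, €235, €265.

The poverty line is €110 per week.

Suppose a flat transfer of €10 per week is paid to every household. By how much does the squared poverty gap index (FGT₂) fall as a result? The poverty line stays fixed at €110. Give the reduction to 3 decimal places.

0.038

Before: below the line — €25, €45, €70, €75, €85, €90, €95; squared poverty gap index (FGT₂) = 0.11664.
After the €10 transfer: below the line — €35, €55, €80, €85, €95, €100, €105; squared poverty gap index (FGT₂) = 0.07908.
Reduction = 0.11664 − 0.07908 = 0.038.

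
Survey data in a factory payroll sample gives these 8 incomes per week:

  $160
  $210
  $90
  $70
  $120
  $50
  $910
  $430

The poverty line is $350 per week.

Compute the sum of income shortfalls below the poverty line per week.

Below the line: $50, $70, $90, $120, $160, $210 (q = 6 of N = 8).
Individual gaps: 350−50 = 300; 350−70 = 280; 350−90 = 260; 350−120 = 230; 350−160 = 190; 350−210 = 140.
Aggregate gap = $1,400.

$1,400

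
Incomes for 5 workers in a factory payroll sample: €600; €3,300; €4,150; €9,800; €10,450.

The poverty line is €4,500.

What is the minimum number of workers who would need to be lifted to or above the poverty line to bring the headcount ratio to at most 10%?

3

3 of the 5 workers are poor, so H = 3/5 = 0.600.
A headcount ratio of at most 10% allows at most ⌊0.10 × 5⌋ = 0 poor workers.
So at least 3 − 0 = 3 must be lifted.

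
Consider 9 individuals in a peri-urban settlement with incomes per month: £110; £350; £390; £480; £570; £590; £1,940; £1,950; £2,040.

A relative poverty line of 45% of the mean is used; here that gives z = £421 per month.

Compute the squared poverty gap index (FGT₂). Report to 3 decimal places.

Below z: £110, £350, £390 (q = 3 of N = 9).
Relative gaps: (421−110)/421 = 0.7387; (421−350)/421 = 0.1686; (421−390)/421 = 0.0736.
Squared: 0.5457; 0.0284; 0.0054.
Sum = 0.579567; P₂ = 0.579567 / 9 = 0.064.

0.064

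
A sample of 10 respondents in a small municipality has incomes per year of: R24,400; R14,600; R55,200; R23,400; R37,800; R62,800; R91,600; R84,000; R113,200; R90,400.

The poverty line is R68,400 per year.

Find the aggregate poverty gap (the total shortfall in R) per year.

Below z: R14,600, R23,400, R24,400, R37,800, R55,200, R62,800 (q = 6 of N = 10).
Individual gaps: 68400−14600 = 53800; 68400−23400 = 45000; 68400−24400 = 44000; 68400−37800 = 30600; 68400−55200 = 13200; 68400−62800 = 5600.
Aggregate gap = R192,200.

R192,200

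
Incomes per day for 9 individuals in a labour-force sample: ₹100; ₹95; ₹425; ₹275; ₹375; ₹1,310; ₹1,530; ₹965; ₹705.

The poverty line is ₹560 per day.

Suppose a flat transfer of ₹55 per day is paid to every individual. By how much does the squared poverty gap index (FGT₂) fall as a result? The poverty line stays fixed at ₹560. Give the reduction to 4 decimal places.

0.0543

Before: below the line — ₹95, ₹100, ₹275, ₹375, ₹425; squared poverty gap index (FGT₂) = 0.198944.
After the ₹55 transfer: below the line — ₹150, ₹155, ₹330, ₹430, ₹480; squared poverty gap index (FGT₂) = 0.144673.
Reduction = 0.198944 − 0.144673 = 0.0543.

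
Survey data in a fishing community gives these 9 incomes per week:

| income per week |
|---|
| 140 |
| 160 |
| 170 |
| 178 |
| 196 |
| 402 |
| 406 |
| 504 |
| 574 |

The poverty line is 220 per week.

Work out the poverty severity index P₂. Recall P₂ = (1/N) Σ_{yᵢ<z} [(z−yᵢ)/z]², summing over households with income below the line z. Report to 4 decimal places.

0.0341

Below the line: 140, 160, 170, 178, 196 (q = 5 of N = 9).
Normalized shortfalls: (220−140)/220 = 0.3636; (220−160)/220 = 0.2727; (220−170)/220 = 0.2273; (220−178)/220 = 0.1909; (220−196)/220 = 0.1091.
Squared: 0.1322; 0.0744; 0.0517; 0.0364; 0.0119.
Sum = 0.306612; P₂ = 0.306612 / 9 = 0.0341.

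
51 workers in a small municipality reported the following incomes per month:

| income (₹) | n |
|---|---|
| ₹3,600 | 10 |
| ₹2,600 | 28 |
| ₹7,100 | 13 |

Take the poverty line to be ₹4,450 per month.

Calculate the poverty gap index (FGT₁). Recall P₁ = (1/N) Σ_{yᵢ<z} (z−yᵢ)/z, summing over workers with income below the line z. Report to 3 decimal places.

0.266

Incomes under z: 28×₹2,600, 10×₹3,600 (q = 38 of N = 51).
Gap ratios (z−y)/z: (4450−2600)/4450 = 0.4157 (×28); (4450−3600)/4450 = 0.1910 (×10).
Σ = 13.550562. Dividing by the full population N = 51 gives P₁ = 0.266.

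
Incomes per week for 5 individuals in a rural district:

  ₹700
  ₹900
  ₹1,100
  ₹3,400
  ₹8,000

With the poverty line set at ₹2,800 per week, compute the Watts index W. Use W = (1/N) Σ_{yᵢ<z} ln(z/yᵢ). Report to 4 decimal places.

0.6911

Incomes under z: ₹700, ₹900, ₹1,100 (q = 3 of N = 5).
Log gaps: ln(2800/700) = 1.3863; ln(2800/900) = 1.1350; ln(2800/1100) = 0.9343.
W = 3.455584 / 5 = 0.6911.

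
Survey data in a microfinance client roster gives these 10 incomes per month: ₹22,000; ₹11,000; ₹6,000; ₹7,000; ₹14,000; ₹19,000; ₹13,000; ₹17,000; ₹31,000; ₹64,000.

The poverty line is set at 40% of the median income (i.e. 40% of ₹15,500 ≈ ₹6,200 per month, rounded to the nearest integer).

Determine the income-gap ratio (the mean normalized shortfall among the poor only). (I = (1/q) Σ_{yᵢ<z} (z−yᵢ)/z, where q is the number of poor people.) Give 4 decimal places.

0.0323

Below z: ₹6,000 (q = 1 of N = 10).
Relative gaps: 0.0323; sum = 0.032258.
I averages over the q = 1 poor units only: 0.032258 / 1 = 0.0323.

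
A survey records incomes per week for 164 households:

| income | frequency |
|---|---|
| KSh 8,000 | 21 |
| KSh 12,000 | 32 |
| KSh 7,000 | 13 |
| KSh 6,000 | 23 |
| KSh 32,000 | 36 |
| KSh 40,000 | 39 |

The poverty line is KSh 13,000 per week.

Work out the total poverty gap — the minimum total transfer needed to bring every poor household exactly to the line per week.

Poor units: 23×KSh 6,000, 13×KSh 7,000, 21×KSh 8,000, 32×KSh 12,000 (q = 89 of N = 164).
Individual gaps: 23×(13000−6000) = 161000; 13×(13000−7000) = 78000; 21×(13000−8000) = 105000; 32×(13000−12000) = 32000.
Aggregate gap = KSh 376,000.

KSh 376,000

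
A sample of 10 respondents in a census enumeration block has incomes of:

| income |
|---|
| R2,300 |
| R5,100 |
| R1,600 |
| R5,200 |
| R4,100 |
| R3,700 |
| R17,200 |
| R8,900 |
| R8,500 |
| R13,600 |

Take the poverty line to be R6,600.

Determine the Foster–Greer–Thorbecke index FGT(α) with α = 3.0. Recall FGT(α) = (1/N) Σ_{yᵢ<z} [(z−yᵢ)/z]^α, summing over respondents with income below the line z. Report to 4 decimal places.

Poor units: R1,600, R2,300, R3,700, R4,100, R5,100, R5,200 (q = 6 of N = 10).
Gap ratios (z−y)/z: (6600−1600)/6600 = 0.7576; (6600−2300)/6600 = 0.6515; (6600−3700)/6600 = 0.4394; (6600−4100)/6600 = 0.3788; (6600−5100)/6600 = 0.2273; (6600−5200)/6600 = 0.2121.
Raised to α = 3.0: 0.43479; 0.27655; 0.08483; 0.05435; 0.01174; 0.00954.
Sum = 0.871803; FGT(3.0) = 0.871803 / 10 = 0.0872.

0.0872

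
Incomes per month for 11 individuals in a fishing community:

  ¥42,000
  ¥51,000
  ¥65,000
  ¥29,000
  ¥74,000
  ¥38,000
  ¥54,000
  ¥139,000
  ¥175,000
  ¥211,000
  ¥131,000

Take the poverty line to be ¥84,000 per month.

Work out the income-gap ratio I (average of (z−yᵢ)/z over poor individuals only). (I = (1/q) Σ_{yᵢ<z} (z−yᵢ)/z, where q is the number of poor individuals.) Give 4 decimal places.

0.3997

Below the line: ¥29,000, ¥38,000, ¥42,000, ¥51,000, ¥54,000, ¥65,000, ¥74,000 (q = 7 of N = 11).
Relative gaps: 0.6548, 0.5476, 0.5000, 0.3929, 0.3571, 0.2262, 0.1190; sum = 2.797619.
The income-gap ratio divides by q (the poor only): 2.797619 / 7 = 0.3997.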